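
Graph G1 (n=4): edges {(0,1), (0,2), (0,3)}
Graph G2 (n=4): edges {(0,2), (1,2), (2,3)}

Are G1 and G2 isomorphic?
Yes, isomorphic

The graphs are isomorphic.
One valid mapping φ: V(G1) → V(G2): 0→2, 1→0, 2→3, 3→1

Verify φ preserves adjacency — for each edge of G1, its image is an edge of G2:
  (0,1) → (φ(0),φ(1)) = (0,2) ∈ E(G2) ✓
  (0,2) → (φ(0),φ(2)) = (2,3) ∈ E(G2) ✓
  (0,3) → (φ(0),φ(3)) = (1,2) ∈ E(G2) ✓
All 3 edges of G1 map to edges of G2, and |E(G1)| = |E(G2)| = 3, so φ is a bijection on edges as well as vertices. Hence G1 ≅ G2.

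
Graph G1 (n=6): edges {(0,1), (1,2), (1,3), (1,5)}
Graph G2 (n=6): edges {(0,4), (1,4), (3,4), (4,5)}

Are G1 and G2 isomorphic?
Yes, isomorphic

The graphs are isomorphic.
One valid mapping φ: V(G1) → V(G2): 0→5, 1→4, 2→3, 3→1, 4→2, 5→0

Verify φ preserves adjacency — for each edge of G1, its image is an edge of G2:
  (0,1) → (φ(0),φ(1)) = (4,5) ∈ E(G2) ✓
  (1,2) → (φ(1),φ(2)) = (3,4) ∈ E(G2) ✓
  (1,3) → (φ(1),φ(3)) = (1,4) ∈ E(G2) ✓
  (1,5) → (φ(1),φ(5)) = (0,4) ∈ E(G2) ✓
All 4 edges of G1 map to edges of G2, and |E(G1)| = |E(G2)| = 4, so φ is a bijection on edges as well as vertices. Hence G1 ≅ G2.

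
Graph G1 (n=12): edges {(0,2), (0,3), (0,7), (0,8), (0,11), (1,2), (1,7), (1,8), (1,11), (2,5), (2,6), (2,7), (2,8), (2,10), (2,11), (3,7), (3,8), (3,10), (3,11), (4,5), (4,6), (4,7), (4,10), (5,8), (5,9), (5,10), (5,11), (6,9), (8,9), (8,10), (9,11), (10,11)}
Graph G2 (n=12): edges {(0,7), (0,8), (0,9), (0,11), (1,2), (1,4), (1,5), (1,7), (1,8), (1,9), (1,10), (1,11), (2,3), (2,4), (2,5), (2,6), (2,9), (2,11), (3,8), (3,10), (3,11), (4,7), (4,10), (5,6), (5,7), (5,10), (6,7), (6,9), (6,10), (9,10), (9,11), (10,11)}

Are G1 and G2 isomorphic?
Yes, isomorphic

The graphs are isomorphic.
One valid mapping φ: V(G1) → V(G2): 0→5, 1→4, 2→1, 3→6, 4→0, 5→11, 6→8, 7→7, 8→10, 9→3, 10→9, 11→2

Verify φ preserves adjacency — for each edge of G1, its image is an edge of G2:
  (0,2) → (φ(0),φ(2)) = (1,5) ∈ E(G2) ✓
  (0,3) → (φ(0),φ(3)) = (5,6) ∈ E(G2) ✓
  (0,7) → (φ(0),φ(7)) = (5,7) ∈ E(G2) ✓
  (0,8) → (φ(0),φ(8)) = (5,10) ∈ E(G2) ✓
  (0,11) → (φ(0),φ(11)) = (2,5) ∈ E(G2) ✓
  (1,2) → (φ(1),φ(2)) = (1,4) ∈ E(G2) ✓
  (1,7) → (φ(1),φ(7)) = (4,7) ∈ E(G2) ✓
  (1,8) → (φ(1),φ(8)) = (4,10) ∈ E(G2) ✓
  (1,11) → (φ(1),φ(11)) = (2,4) ∈ E(G2) ✓
  (2,5) → (φ(2),φ(5)) = (1,11) ∈ E(G2) ✓
  (2,6) → (φ(2),φ(6)) = (1,8) ∈ E(G2) ✓
  (2,7) → (φ(2),φ(7)) = (1,7) ∈ E(G2) ✓
  (2,8) → (φ(2),φ(8)) = (1,10) ∈ E(G2) ✓
  (2,10) → (φ(2),φ(10)) = (1,9) ∈ E(G2) ✓
  (2,11) → (φ(2),φ(11)) = (1,2) ∈ E(G2) ✓
  (3,7) → (φ(3),φ(7)) = (6,7) ∈ E(G2) ✓
  (3,8) → (φ(3),φ(8)) = (6,10) ∈ E(G2) ✓
  (3,10) → (φ(3),φ(10)) = (6,9) ∈ E(G2) ✓
  (3,11) → (φ(3),φ(11)) = (2,6) ∈ E(G2) ✓
  (4,5) → (φ(4),φ(5)) = (0,11) ∈ E(G2) ✓
  (4,6) → (φ(4),φ(6)) = (0,8) ∈ E(G2) ✓
  (4,7) → (φ(4),φ(7)) = (0,7) ∈ E(G2) ✓
  (4,10) → (φ(4),φ(10)) = (0,9) ∈ E(G2) ✓
  (5,8) → (φ(5),φ(8)) = (10,11) ∈ E(G2) ✓
  (5,9) → (φ(5),φ(9)) = (3,11) ∈ E(G2) ✓
  (5,10) → (φ(5),φ(10)) = (9,11) ∈ E(G2) ✓
  (5,11) → (φ(5),φ(11)) = (2,11) ∈ E(G2) ✓
  (6,9) → (φ(6),φ(9)) = (3,8) ∈ E(G2) ✓
  (8,9) → (φ(8),φ(9)) = (3,10) ∈ E(G2) ✓
  (8,10) → (φ(8),φ(10)) = (9,10) ∈ E(G2) ✓
  (9,11) → (φ(9),φ(11)) = (2,3) ∈ E(G2) ✓
  (10,11) → (φ(10),φ(11)) = (2,9) ∈ E(G2) ✓
All 32 edges of G1 map to edges of G2, and |E(G1)| = |E(G2)| = 32, so φ is a bijection on edges as well as vertices. Hence G1 ≅ G2.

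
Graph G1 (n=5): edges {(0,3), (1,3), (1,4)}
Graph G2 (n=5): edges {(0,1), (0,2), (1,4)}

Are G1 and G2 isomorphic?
Yes, isomorphic

The graphs are isomorphic.
One valid mapping φ: V(G1) → V(G2): 0→2, 1→1, 2→3, 3→0, 4→4

Verify φ preserves adjacency — for each edge of G1, its image is an edge of G2:
  (0,3) → (φ(0),φ(3)) = (0,2) ∈ E(G2) ✓
  (1,3) → (φ(1),φ(3)) = (0,1) ∈ E(G2) ✓
  (1,4) → (φ(1),φ(4)) = (1,4) ∈ E(G2) ✓
All 3 edges of G1 map to edges of G2, and |E(G1)| = |E(G2)| = 3, so φ is a bijection on edges as well as vertices. Hence G1 ≅ G2.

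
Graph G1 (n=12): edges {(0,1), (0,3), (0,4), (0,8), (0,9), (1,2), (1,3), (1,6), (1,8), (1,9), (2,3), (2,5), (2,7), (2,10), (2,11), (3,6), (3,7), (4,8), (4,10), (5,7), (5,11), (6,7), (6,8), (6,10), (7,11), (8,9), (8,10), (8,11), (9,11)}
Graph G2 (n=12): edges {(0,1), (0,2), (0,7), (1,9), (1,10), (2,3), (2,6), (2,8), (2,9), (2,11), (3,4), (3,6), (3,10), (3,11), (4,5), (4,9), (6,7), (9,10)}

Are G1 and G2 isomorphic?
No, not isomorphic

The graphs are NOT isomorphic.

Degrees in G1: deg(0)=5, deg(1)=6, deg(2)=6, deg(3)=5, deg(4)=3, deg(5)=3, deg(6)=5, deg(7)=5, deg(8)=7, deg(9)=4, deg(10)=4, deg(11)=5.
Sorted degree sequence of G1: [7, 6, 6, 5, 5, 5, 5, 5, 4, 4, 3, 3].
Degrees in G2: deg(0)=3, deg(1)=3, deg(2)=6, deg(3)=5, deg(4)=3, deg(5)=1, deg(6)=3, deg(7)=2, deg(8)=1, deg(9)=4, deg(10)=3, deg(11)=2.
Sorted degree sequence of G2: [6, 5, 4, 3, 3, 3, 3, 3, 2, 2, 1, 1].
The (sorted) degree sequence is an isomorphism invariant, so since G1 and G2 have different degree sequences they cannot be isomorphic.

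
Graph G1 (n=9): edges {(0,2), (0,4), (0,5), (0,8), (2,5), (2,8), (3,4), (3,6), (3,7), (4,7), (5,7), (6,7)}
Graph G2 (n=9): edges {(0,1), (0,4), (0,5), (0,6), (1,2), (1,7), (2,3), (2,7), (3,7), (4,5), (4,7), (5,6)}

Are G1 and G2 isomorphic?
Yes, isomorphic

The graphs are isomorphic.
One valid mapping φ: V(G1) → V(G2): 0→0, 1→8, 2→5, 3→2, 4→1, 5→4, 6→3, 7→7, 8→6

Verify φ preserves adjacency — for each edge of G1, its image is an edge of G2:
  (0,2) → (φ(0),φ(2)) = (0,5) ∈ E(G2) ✓
  (0,4) → (φ(0),φ(4)) = (0,1) ∈ E(G2) ✓
  (0,5) → (φ(0),φ(5)) = (0,4) ∈ E(G2) ✓
  (0,8) → (φ(0),φ(8)) = (0,6) ∈ E(G2) ✓
  (2,5) → (φ(2),φ(5)) = (4,5) ∈ E(G2) ✓
  (2,8) → (φ(2),φ(8)) = (5,6) ∈ E(G2) ✓
  (3,4) → (φ(3),φ(4)) = (1,2) ∈ E(G2) ✓
  (3,6) → (φ(3),φ(6)) = (2,3) ∈ E(G2) ✓
  (3,7) → (φ(3),φ(7)) = (2,7) ∈ E(G2) ✓
  (4,7) → (φ(4),φ(7)) = (1,7) ∈ E(G2) ✓
  (5,7) → (φ(5),φ(7)) = (4,7) ∈ E(G2) ✓
  (6,7) → (φ(6),φ(7)) = (3,7) ∈ E(G2) ✓
All 12 edges of G1 map to edges of G2, and |E(G1)| = |E(G2)| = 12, so φ is a bijection on edges as well as vertices. Hence G1 ≅ G2.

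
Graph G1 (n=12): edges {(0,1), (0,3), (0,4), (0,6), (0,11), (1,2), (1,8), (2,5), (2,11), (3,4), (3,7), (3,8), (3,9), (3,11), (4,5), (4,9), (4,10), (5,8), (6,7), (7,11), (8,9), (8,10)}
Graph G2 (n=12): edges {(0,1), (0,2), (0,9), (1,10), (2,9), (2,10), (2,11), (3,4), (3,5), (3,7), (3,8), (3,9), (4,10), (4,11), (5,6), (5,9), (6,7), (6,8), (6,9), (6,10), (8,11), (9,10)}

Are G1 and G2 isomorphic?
Yes, isomorphic

The graphs are isomorphic.
One valid mapping φ: V(G1) → V(G2): 0→10, 1→4, 2→11, 3→9, 4→6, 5→8, 6→1, 7→0, 8→3, 9→5, 10→7, 11→2

Verify φ preserves adjacency — for each edge of G1, its image is an edge of G2:
  (0,1) → (φ(0),φ(1)) = (4,10) ∈ E(G2) ✓
  (0,3) → (φ(0),φ(3)) = (9,10) ∈ E(G2) ✓
  (0,4) → (φ(0),φ(4)) = (6,10) ∈ E(G2) ✓
  (0,6) → (φ(0),φ(6)) = (1,10) ∈ E(G2) ✓
  (0,11) → (φ(0),φ(11)) = (2,10) ∈ E(G2) ✓
  (1,2) → (φ(1),φ(2)) = (4,11) ∈ E(G2) ✓
  (1,8) → (φ(1),φ(8)) = (3,4) ∈ E(G2) ✓
  (2,5) → (φ(2),φ(5)) = (8,11) ∈ E(G2) ✓
  (2,11) → (φ(2),φ(11)) = (2,11) ∈ E(G2) ✓
  (3,4) → (φ(3),φ(4)) = (6,9) ∈ E(G2) ✓
  (3,7) → (φ(3),φ(7)) = (0,9) ∈ E(G2) ✓
  (3,8) → (φ(3),φ(8)) = (3,9) ∈ E(G2) ✓
  (3,9) → (φ(3),φ(9)) = (5,9) ∈ E(G2) ✓
  (3,11) → (φ(3),φ(11)) = (2,9) ∈ E(G2) ✓
  (4,5) → (φ(4),φ(5)) = (6,8) ∈ E(G2) ✓
  (4,9) → (φ(4),φ(9)) = (5,6) ∈ E(G2) ✓
  (4,10) → (φ(4),φ(10)) = (6,7) ∈ E(G2) ✓
  (5,8) → (φ(5),φ(8)) = (3,8) ∈ E(G2) ✓
  (6,7) → (φ(6),φ(7)) = (0,1) ∈ E(G2) ✓
  (7,11) → (φ(7),φ(11)) = (0,2) ∈ E(G2) ✓
  (8,9) → (φ(8),φ(9)) = (3,5) ∈ E(G2) ✓
  (8,10) → (φ(8),φ(10)) = (3,7) ∈ E(G2) ✓
All 22 edges of G1 map to edges of G2, and |E(G1)| = |E(G2)| = 22, so φ is a bijection on edges as well as vertices. Hence G1 ≅ G2.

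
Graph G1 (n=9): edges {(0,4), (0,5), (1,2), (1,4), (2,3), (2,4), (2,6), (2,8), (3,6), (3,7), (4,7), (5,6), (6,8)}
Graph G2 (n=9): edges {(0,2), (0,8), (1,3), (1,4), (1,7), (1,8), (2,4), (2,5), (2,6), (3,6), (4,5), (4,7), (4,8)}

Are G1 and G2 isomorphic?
Yes, isomorphic

The graphs are isomorphic.
One valid mapping φ: V(G1) → V(G2): 0→6, 1→5, 2→4, 3→8, 4→2, 5→3, 6→1, 7→0, 8→7

Verify φ preserves adjacency — for each edge of G1, its image is an edge of G2:
  (0,4) → (φ(0),φ(4)) = (2,6) ∈ E(G2) ✓
  (0,5) → (φ(0),φ(5)) = (3,6) ∈ E(G2) ✓
  (1,2) → (φ(1),φ(2)) = (4,5) ∈ E(G2) ✓
  (1,4) → (φ(1),φ(4)) = (2,5) ∈ E(G2) ✓
  (2,3) → (φ(2),φ(3)) = (4,8) ∈ E(G2) ✓
  (2,4) → (φ(2),φ(4)) = (2,4) ∈ E(G2) ✓
  (2,6) → (φ(2),φ(6)) = (1,4) ∈ E(G2) ✓
  (2,8) → (φ(2),φ(8)) = (4,7) ∈ E(G2) ✓
  (3,6) → (φ(3),φ(6)) = (1,8) ∈ E(G2) ✓
  (3,7) → (φ(3),φ(7)) = (0,8) ∈ E(G2) ✓
  (4,7) → (φ(4),φ(7)) = (0,2) ∈ E(G2) ✓
  (5,6) → (φ(5),φ(6)) = (1,3) ∈ E(G2) ✓
  (6,8) → (φ(6),φ(8)) = (1,7) ∈ E(G2) ✓
All 13 edges of G1 map to edges of G2, and |E(G1)| = |E(G2)| = 13, so φ is a bijection on edges as well as vertices. Hence G1 ≅ G2.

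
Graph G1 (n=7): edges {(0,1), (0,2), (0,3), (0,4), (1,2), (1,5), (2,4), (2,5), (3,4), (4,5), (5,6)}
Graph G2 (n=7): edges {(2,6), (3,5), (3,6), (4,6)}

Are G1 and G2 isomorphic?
No, not isomorphic

The graphs are NOT isomorphic.

Connected components of G1: 1 component(s) with vertex sets [[0, 1, 2, 3, 4, 5, 6]], sizes [7].
Connected components of G2: 3 component(s) with vertex sets [[0], [1], [2, 3, 4, 5, 6]], sizes [1, 1, 5].
The number of connected components (and the multiset of component sizes) is an isomorphism invariant — an isomorphism maps each component of G1 bijectively onto a component of G2. Since G1 has 1 component(s) and G2 has 3, they cannot be isomorphic.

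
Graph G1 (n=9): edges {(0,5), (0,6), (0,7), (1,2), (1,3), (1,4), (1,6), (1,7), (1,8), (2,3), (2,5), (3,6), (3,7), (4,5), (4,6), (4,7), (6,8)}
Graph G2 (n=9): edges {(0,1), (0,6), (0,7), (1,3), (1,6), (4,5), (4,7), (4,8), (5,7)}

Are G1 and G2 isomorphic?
No, not isomorphic

The graphs are NOT isomorphic.

Degrees in G1: deg(0)=3, deg(1)=6, deg(2)=3, deg(3)=4, deg(4)=4, deg(5)=3, deg(6)=5, deg(7)=4, deg(8)=2.
Sorted degree sequence of G1: [6, 5, 4, 4, 4, 3, 3, 3, 2].
Degrees in G2: deg(0)=3, deg(1)=3, deg(2)=0, deg(3)=1, deg(4)=3, deg(5)=2, deg(6)=2, deg(7)=3, deg(8)=1.
Sorted degree sequence of G2: [3, 3, 3, 3, 2, 2, 1, 1, 0].
The (sorted) degree sequence is an isomorphism invariant, so since G1 and G2 have different degree sequences they cannot be isomorphic.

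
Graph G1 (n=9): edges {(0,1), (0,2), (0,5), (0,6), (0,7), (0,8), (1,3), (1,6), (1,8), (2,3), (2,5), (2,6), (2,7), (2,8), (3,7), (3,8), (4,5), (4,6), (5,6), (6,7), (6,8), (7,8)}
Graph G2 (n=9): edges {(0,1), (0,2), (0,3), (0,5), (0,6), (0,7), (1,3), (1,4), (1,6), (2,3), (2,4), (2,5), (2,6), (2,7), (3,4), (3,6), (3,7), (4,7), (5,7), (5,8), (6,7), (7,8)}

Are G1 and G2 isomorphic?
Yes, isomorphic

The graphs are isomorphic.
One valid mapping φ: V(G1) → V(G2): 0→2, 1→4, 2→0, 3→1, 4→8, 5→5, 6→7, 7→6, 8→3

Verify φ preserves adjacency — for each edge of G1, its image is an edge of G2:
  (0,1) → (φ(0),φ(1)) = (2,4) ∈ E(G2) ✓
  (0,2) → (φ(0),φ(2)) = (0,2) ∈ E(G2) ✓
  (0,5) → (φ(0),φ(5)) = (2,5) ∈ E(G2) ✓
  (0,6) → (φ(0),φ(6)) = (2,7) ∈ E(G2) ✓
  (0,7) → (φ(0),φ(7)) = (2,6) ∈ E(G2) ✓
  (0,8) → (φ(0),φ(8)) = (2,3) ∈ E(G2) ✓
  (1,3) → (φ(1),φ(3)) = (1,4) ∈ E(G2) ✓
  (1,6) → (φ(1),φ(6)) = (4,7) ∈ E(G2) ✓
  (1,8) → (φ(1),φ(8)) = (3,4) ∈ E(G2) ✓
  (2,3) → (φ(2),φ(3)) = (0,1) ∈ E(G2) ✓
  (2,5) → (φ(2),φ(5)) = (0,5) ∈ E(G2) ✓
  (2,6) → (φ(2),φ(6)) = (0,7) ∈ E(G2) ✓
  (2,7) → (φ(2),φ(7)) = (0,6) ∈ E(G2) ✓
  (2,8) → (φ(2),φ(8)) = (0,3) ∈ E(G2) ✓
  (3,7) → (φ(3),φ(7)) = (1,6) ∈ E(G2) ✓
  (3,8) → (φ(3),φ(8)) = (1,3) ∈ E(G2) ✓
  (4,5) → (φ(4),φ(5)) = (5,8) ∈ E(G2) ✓
  (4,6) → (φ(4),φ(6)) = (7,8) ∈ E(G2) ✓
  (5,6) → (φ(5),φ(6)) = (5,7) ∈ E(G2) ✓
  (6,7) → (φ(6),φ(7)) = (6,7) ∈ E(G2) ✓
  (6,8) → (φ(6),φ(8)) = (3,7) ∈ E(G2) ✓
  (7,8) → (φ(7),φ(8)) = (3,6) ∈ E(G2) ✓
All 22 edges of G1 map to edges of G2, and |E(G1)| = |E(G2)| = 22, so φ is a bijection on edges as well as vertices. Hence G1 ≅ G2.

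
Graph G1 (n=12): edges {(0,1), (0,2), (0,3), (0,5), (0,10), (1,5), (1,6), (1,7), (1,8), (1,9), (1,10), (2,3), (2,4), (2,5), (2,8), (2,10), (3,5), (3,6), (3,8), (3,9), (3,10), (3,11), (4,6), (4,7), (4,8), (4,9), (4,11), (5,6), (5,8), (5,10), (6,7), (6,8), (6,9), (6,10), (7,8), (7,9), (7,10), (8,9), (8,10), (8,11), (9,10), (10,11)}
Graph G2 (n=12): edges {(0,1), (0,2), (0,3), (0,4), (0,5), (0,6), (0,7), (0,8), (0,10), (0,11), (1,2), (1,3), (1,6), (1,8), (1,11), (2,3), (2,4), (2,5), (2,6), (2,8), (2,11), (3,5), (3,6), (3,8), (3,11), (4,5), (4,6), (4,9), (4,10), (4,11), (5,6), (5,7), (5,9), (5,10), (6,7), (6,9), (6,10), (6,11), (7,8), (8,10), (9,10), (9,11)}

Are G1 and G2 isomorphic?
Yes, isomorphic

The graphs are isomorphic.
One valid mapping φ: V(G1) → V(G2): 0→9, 1→11, 2→10, 3→5, 4→8, 5→4, 6→2, 7→1, 8→0, 9→3, 10→6, 11→7

Verify φ preserves adjacency — for each edge of G1, its image is an edge of G2:
  (0,1) → (φ(0),φ(1)) = (9,11) ∈ E(G2) ✓
  (0,2) → (φ(0),φ(2)) = (9,10) ∈ E(G2) ✓
  (0,3) → (φ(0),φ(3)) = (5,9) ∈ E(G2) ✓
  (0,5) → (φ(0),φ(5)) = (4,9) ∈ E(G2) ✓
  (0,10) → (φ(0),φ(10)) = (6,9) ∈ E(G2) ✓
  (1,5) → (φ(1),φ(5)) = (4,11) ∈ E(G2) ✓
  (1,6) → (φ(1),φ(6)) = (2,11) ∈ E(G2) ✓
  (1,7) → (φ(1),φ(7)) = (1,11) ∈ E(G2) ✓
  (1,8) → (φ(1),φ(8)) = (0,11) ∈ E(G2) ✓
  (1,9) → (φ(1),φ(9)) = (3,11) ∈ E(G2) ✓
  (1,10) → (φ(1),φ(10)) = (6,11) ∈ E(G2) ✓
  (2,3) → (φ(2),φ(3)) = (5,10) ∈ E(G2) ✓
  (2,4) → (φ(2),φ(4)) = (8,10) ∈ E(G2) ✓
  (2,5) → (φ(2),φ(5)) = (4,10) ∈ E(G2) ✓
  (2,8) → (φ(2),φ(8)) = (0,10) ∈ E(G2) ✓
  (2,10) → (φ(2),φ(10)) = (6,10) ∈ E(G2) ✓
  (3,5) → (φ(3),φ(5)) = (4,5) ∈ E(G2) ✓
  (3,6) → (φ(3),φ(6)) = (2,5) ∈ E(G2) ✓
  (3,8) → (φ(3),φ(8)) = (0,5) ∈ E(G2) ✓
  (3,9) → (φ(3),φ(9)) = (3,5) ∈ E(G2) ✓
  (3,10) → (φ(3),φ(10)) = (5,6) ∈ E(G2) ✓
  (3,11) → (φ(3),φ(11)) = (5,7) ∈ E(G2) ✓
  (4,6) → (φ(4),φ(6)) = (2,8) ∈ E(G2) ✓
  (4,7) → (φ(4),φ(7)) = (1,8) ∈ E(G2) ✓
  (4,8) → (φ(4),φ(8)) = (0,8) ∈ E(G2) ✓
  (4,9) → (φ(4),φ(9)) = (3,8) ∈ E(G2) ✓
  (4,11) → (φ(4),φ(11)) = (7,8) ∈ E(G2) ✓
  (5,6) → (φ(5),φ(6)) = (2,4) ∈ E(G2) ✓
  (5,8) → (φ(5),φ(8)) = (0,4) ∈ E(G2) ✓
  (5,10) → (φ(5),φ(10)) = (4,6) ∈ E(G2) ✓
  (6,7) → (φ(6),φ(7)) = (1,2) ∈ E(G2) ✓
  (6,8) → (φ(6),φ(8)) = (0,2) ∈ E(G2) ✓
  (6,9) → (φ(6),φ(9)) = (2,3) ∈ E(G2) ✓
  (6,10) → (φ(6),φ(10)) = (2,6) ∈ E(G2) ✓
  (7,8) → (φ(7),φ(8)) = (0,1) ∈ E(G2) ✓
  (7,9) → (φ(7),φ(9)) = (1,3) ∈ E(G2) ✓
  (7,10) → (φ(7),φ(10)) = (1,6) ∈ E(G2) ✓
  (8,9) → (φ(8),φ(9)) = (0,3) ∈ E(G2) ✓
  (8,10) → (φ(8),φ(10)) = (0,6) ∈ E(G2) ✓
  (8,11) → (φ(8),φ(11)) = (0,7) ∈ E(G2) ✓
  (9,10) → (φ(9),φ(10)) = (3,6) ∈ E(G2) ✓
  (10,11) → (φ(10),φ(11)) = (6,7) ∈ E(G2) ✓
All 42 edges of G1 map to edges of G2, and |E(G1)| = |E(G2)| = 42, so φ is a bijection on edges as well as vertices. Hence G1 ≅ G2.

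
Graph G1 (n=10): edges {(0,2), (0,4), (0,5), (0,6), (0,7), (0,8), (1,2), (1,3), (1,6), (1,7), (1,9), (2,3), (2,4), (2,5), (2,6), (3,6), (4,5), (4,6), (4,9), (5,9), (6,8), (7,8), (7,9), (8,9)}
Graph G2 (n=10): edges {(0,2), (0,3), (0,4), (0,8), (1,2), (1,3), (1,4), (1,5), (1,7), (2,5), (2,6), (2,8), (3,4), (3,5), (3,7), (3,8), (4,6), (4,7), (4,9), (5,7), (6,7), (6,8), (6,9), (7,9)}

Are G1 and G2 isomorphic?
Yes, isomorphic

The graphs are isomorphic.
One valid mapping φ: V(G1) → V(G2): 0→3, 1→6, 2→7, 3→9, 4→1, 5→5, 6→4, 7→8, 8→0, 9→2

Verify φ preserves adjacency — for each edge of G1, its image is an edge of G2:
  (0,2) → (φ(0),φ(2)) = (3,7) ∈ E(G2) ✓
  (0,4) → (φ(0),φ(4)) = (1,3) ∈ E(G2) ✓
  (0,5) → (φ(0),φ(5)) = (3,5) ∈ E(G2) ✓
  (0,6) → (φ(0),φ(6)) = (3,4) ∈ E(G2) ✓
  (0,7) → (φ(0),φ(7)) = (3,8) ∈ E(G2) ✓
  (0,8) → (φ(0),φ(8)) = (0,3) ∈ E(G2) ✓
  (1,2) → (φ(1),φ(2)) = (6,7) ∈ E(G2) ✓
  (1,3) → (φ(1),φ(3)) = (6,9) ∈ E(G2) ✓
  (1,6) → (φ(1),φ(6)) = (4,6) ∈ E(G2) ✓
  (1,7) → (φ(1),φ(7)) = (6,8) ∈ E(G2) ✓
  (1,9) → (φ(1),φ(9)) = (2,6) ∈ E(G2) ✓
  (2,3) → (φ(2),φ(3)) = (7,9) ∈ E(G2) ✓
  (2,4) → (φ(2),φ(4)) = (1,7) ∈ E(G2) ✓
  (2,5) → (φ(2),φ(5)) = (5,7) ∈ E(G2) ✓
  (2,6) → (φ(2),φ(6)) = (4,7) ∈ E(G2) ✓
  (3,6) → (φ(3),φ(6)) = (4,9) ∈ E(G2) ✓
  (4,5) → (φ(4),φ(5)) = (1,5) ∈ E(G2) ✓
  (4,6) → (φ(4),φ(6)) = (1,4) ∈ E(G2) ✓
  (4,9) → (φ(4),φ(9)) = (1,2) ∈ E(G2) ✓
  (5,9) → (φ(5),φ(9)) = (2,5) ∈ E(G2) ✓
  (6,8) → (φ(6),φ(8)) = (0,4) ∈ E(G2) ✓
  (7,8) → (φ(7),φ(8)) = (0,8) ∈ E(G2) ✓
  (7,9) → (φ(7),φ(9)) = (2,8) ∈ E(G2) ✓
  (8,9) → (φ(8),φ(9)) = (0,2) ∈ E(G2) ✓
All 24 edges of G1 map to edges of G2, and |E(G1)| = |E(G2)| = 24, so φ is a bijection on edges as well as vertices. Hence G1 ≅ G2.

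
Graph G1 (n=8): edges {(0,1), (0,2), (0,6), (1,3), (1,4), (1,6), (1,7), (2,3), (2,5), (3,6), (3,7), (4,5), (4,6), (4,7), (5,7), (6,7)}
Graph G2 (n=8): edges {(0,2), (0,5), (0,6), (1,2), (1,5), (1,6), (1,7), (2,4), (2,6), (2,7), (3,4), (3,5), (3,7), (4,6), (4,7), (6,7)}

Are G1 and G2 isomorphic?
Yes, isomorphic

The graphs are isomorphic.
One valid mapping φ: V(G1) → V(G2): 0→0, 1→2, 2→5, 3→1, 4→4, 5→3, 6→6, 7→7

Verify φ preserves adjacency — for each edge of G1, its image is an edge of G2:
  (0,1) → (φ(0),φ(1)) = (0,2) ∈ E(G2) ✓
  (0,2) → (φ(0),φ(2)) = (0,5) ∈ E(G2) ✓
  (0,6) → (φ(0),φ(6)) = (0,6) ∈ E(G2) ✓
  (1,3) → (φ(1),φ(3)) = (1,2) ∈ E(G2) ✓
  (1,4) → (φ(1),φ(4)) = (2,4) ∈ E(G2) ✓
  (1,6) → (φ(1),φ(6)) = (2,6) ∈ E(G2) ✓
  (1,7) → (φ(1),φ(7)) = (2,7) ∈ E(G2) ✓
  (2,3) → (φ(2),φ(3)) = (1,5) ∈ E(G2) ✓
  (2,5) → (φ(2),φ(5)) = (3,5) ∈ E(G2) ✓
  (3,6) → (φ(3),φ(6)) = (1,6) ∈ E(G2) ✓
  (3,7) → (φ(3),φ(7)) = (1,7) ∈ E(G2) ✓
  (4,5) → (φ(4),φ(5)) = (3,4) ∈ E(G2) ✓
  (4,6) → (φ(4),φ(6)) = (4,6) ∈ E(G2) ✓
  (4,7) → (φ(4),φ(7)) = (4,7) ∈ E(G2) ✓
  (5,7) → (φ(5),φ(7)) = (3,7) ∈ E(G2) ✓
  (6,7) → (φ(6),φ(7)) = (6,7) ∈ E(G2) ✓
All 16 edges of G1 map to edges of G2, and |E(G1)| = |E(G2)| = 16, so φ is a bijection on edges as well as vertices. Hence G1 ≅ G2.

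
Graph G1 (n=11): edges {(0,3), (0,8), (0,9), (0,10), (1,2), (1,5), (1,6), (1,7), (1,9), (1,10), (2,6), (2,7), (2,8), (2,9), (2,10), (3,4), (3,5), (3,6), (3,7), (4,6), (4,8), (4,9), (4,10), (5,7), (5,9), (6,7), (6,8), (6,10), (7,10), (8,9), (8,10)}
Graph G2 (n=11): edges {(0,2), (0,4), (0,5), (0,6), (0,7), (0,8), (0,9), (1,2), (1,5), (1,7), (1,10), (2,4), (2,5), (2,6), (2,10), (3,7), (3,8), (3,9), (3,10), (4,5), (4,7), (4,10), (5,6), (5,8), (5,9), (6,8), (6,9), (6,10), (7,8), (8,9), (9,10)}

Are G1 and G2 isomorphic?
Yes, isomorphic

The graphs are isomorphic.
One valid mapping φ: V(G1) → V(G2): 0→1, 1→9, 2→6, 3→7, 4→4, 5→3, 6→0, 7→8, 8→2, 9→10, 10→5

Verify φ preserves adjacency — for each edge of G1, its image is an edge of G2:
  (0,3) → (φ(0),φ(3)) = (1,7) ∈ E(G2) ✓
  (0,8) → (φ(0),φ(8)) = (1,2) ∈ E(G2) ✓
  (0,9) → (φ(0),φ(9)) = (1,10) ∈ E(G2) ✓
  (0,10) → (φ(0),φ(10)) = (1,5) ∈ E(G2) ✓
  (1,2) → (φ(1),φ(2)) = (6,9) ∈ E(G2) ✓
  (1,5) → (φ(1),φ(5)) = (3,9) ∈ E(G2) ✓
  (1,6) → (φ(1),φ(6)) = (0,9) ∈ E(G2) ✓
  (1,7) → (φ(1),φ(7)) = (8,9) ∈ E(G2) ✓
  (1,9) → (φ(1),φ(9)) = (9,10) ∈ E(G2) ✓
  (1,10) → (φ(1),φ(10)) = (5,9) ∈ E(G2) ✓
  (2,6) → (φ(2),φ(6)) = (0,6) ∈ E(G2) ✓
  (2,7) → (φ(2),φ(7)) = (6,8) ∈ E(G2) ✓
  (2,8) → (φ(2),φ(8)) = (2,6) ∈ E(G2) ✓
  (2,9) → (φ(2),φ(9)) = (6,10) ∈ E(G2) ✓
  (2,10) → (φ(2),φ(10)) = (5,6) ∈ E(G2) ✓
  (3,4) → (φ(3),φ(4)) = (4,7) ∈ E(G2) ✓
  (3,5) → (φ(3),φ(5)) = (3,7) ∈ E(G2) ✓
  (3,6) → (φ(3),φ(6)) = (0,7) ∈ E(G2) ✓
  (3,7) → (φ(3),φ(7)) = (7,8) ∈ E(G2) ✓
  (4,6) → (φ(4),φ(6)) = (0,4) ∈ E(G2) ✓
  (4,8) → (φ(4),φ(8)) = (2,4) ∈ E(G2) ✓
  (4,9) → (φ(4),φ(9)) = (4,10) ∈ E(G2) ✓
  (4,10) → (φ(4),φ(10)) = (4,5) ∈ E(G2) ✓
  (5,7) → (φ(5),φ(7)) = (3,8) ∈ E(G2) ✓
  (5,9) → (φ(5),φ(9)) = (3,10) ∈ E(G2) ✓
  (6,7) → (φ(6),φ(7)) = (0,8) ∈ E(G2) ✓
  (6,8) → (φ(6),φ(8)) = (0,2) ∈ E(G2) ✓
  (6,10) → (φ(6),φ(10)) = (0,5) ∈ E(G2) ✓
  (7,10) → (φ(7),φ(10)) = (5,8) ∈ E(G2) ✓
  (8,9) → (φ(8),φ(9)) = (2,10) ∈ E(G2) ✓
  (8,10) → (φ(8),φ(10)) = (2,5) ∈ E(G2) ✓
All 31 edges of G1 map to edges of G2, and |E(G1)| = |E(G2)| = 31, so φ is a bijection on edges as well as vertices. Hence G1 ≅ G2.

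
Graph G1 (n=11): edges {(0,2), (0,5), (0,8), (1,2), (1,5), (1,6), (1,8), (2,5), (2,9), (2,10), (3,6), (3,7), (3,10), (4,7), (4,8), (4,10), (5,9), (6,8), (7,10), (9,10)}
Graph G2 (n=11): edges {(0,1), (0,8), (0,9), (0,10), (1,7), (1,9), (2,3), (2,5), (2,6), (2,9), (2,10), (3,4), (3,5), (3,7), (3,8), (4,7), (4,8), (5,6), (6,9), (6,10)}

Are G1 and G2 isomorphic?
Yes, isomorphic

The graphs are isomorphic.
One valid mapping φ: V(G1) → V(G2): 0→10, 1→9, 2→2, 3→7, 4→8, 5→6, 6→1, 7→4, 8→0, 9→5, 10→3

Verify φ preserves adjacency — for each edge of G1, its image is an edge of G2:
  (0,2) → (φ(0),φ(2)) = (2,10) ∈ E(G2) ✓
  (0,5) → (φ(0),φ(5)) = (6,10) ∈ E(G2) ✓
  (0,8) → (φ(0),φ(8)) = (0,10) ∈ E(G2) ✓
  (1,2) → (φ(1),φ(2)) = (2,9) ∈ E(G2) ✓
  (1,5) → (φ(1),φ(5)) = (6,9) ∈ E(G2) ✓
  (1,6) → (φ(1),φ(6)) = (1,9) ∈ E(G2) ✓
  (1,8) → (φ(1),φ(8)) = (0,9) ∈ E(G2) ✓
  (2,5) → (φ(2),φ(5)) = (2,6) ∈ E(G2) ✓
  (2,9) → (φ(2),φ(9)) = (2,5) ∈ E(G2) ✓
  (2,10) → (φ(2),φ(10)) = (2,3) ∈ E(G2) ✓
  (3,6) → (φ(3),φ(6)) = (1,7) ∈ E(G2) ✓
  (3,7) → (φ(3),φ(7)) = (4,7) ∈ E(G2) ✓
  (3,10) → (φ(3),φ(10)) = (3,7) ∈ E(G2) ✓
  (4,7) → (φ(4),φ(7)) = (4,8) ∈ E(G2) ✓
  (4,8) → (φ(4),φ(8)) = (0,8) ∈ E(G2) ✓
  (4,10) → (φ(4),φ(10)) = (3,8) ∈ E(G2) ✓
  (5,9) → (φ(5),φ(9)) = (5,6) ∈ E(G2) ✓
  (6,8) → (φ(6),φ(8)) = (0,1) ∈ E(G2) ✓
  (7,10) → (φ(7),φ(10)) = (3,4) ∈ E(G2) ✓
  (9,10) → (φ(9),φ(10)) = (3,5) ∈ E(G2) ✓
All 20 edges of G1 map to edges of G2, and |E(G1)| = |E(G2)| = 20, so φ is a bijection on edges as well as vertices. Hence G1 ≅ G2.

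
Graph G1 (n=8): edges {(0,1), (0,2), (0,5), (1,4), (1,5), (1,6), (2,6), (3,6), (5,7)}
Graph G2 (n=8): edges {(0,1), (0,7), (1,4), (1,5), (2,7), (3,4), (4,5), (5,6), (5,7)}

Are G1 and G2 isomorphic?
Yes, isomorphic

The graphs are isomorphic.
One valid mapping φ: V(G1) → V(G2): 0→1, 1→5, 2→0, 3→2, 4→6, 5→4, 6→7, 7→3

Verify φ preserves adjacency — for each edge of G1, its image is an edge of G2:
  (0,1) → (φ(0),φ(1)) = (1,5) ∈ E(G2) ✓
  (0,2) → (φ(0),φ(2)) = (0,1) ∈ E(G2) ✓
  (0,5) → (φ(0),φ(5)) = (1,4) ∈ E(G2) ✓
  (1,4) → (φ(1),φ(4)) = (5,6) ∈ E(G2) ✓
  (1,5) → (φ(1),φ(5)) = (4,5) ∈ E(G2) ✓
  (1,6) → (φ(1),φ(6)) = (5,7) ∈ E(G2) ✓
  (2,6) → (φ(2),φ(6)) = (0,7) ∈ E(G2) ✓
  (3,6) → (φ(3),φ(6)) = (2,7) ∈ E(G2) ✓
  (5,7) → (φ(5),φ(7)) = (3,4) ∈ E(G2) ✓
All 9 edges of G1 map to edges of G2, and |E(G1)| = |E(G2)| = 9, so φ is a bijection on edges as well as vertices. Hence G1 ≅ G2.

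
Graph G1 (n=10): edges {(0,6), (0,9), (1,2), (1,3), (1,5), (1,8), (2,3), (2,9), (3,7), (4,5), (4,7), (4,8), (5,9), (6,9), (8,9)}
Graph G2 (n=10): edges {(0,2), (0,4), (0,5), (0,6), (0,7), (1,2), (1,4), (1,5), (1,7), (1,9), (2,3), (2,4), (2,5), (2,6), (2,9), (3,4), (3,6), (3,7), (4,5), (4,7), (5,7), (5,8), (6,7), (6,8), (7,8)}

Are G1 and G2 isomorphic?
No, not isomorphic

The graphs are NOT isomorphic.

Counting triangles (3-cliques): G1 has 2, G2 has 21.
Triangle count is an isomorphism invariant, so differing triangle counts rule out isomorphism.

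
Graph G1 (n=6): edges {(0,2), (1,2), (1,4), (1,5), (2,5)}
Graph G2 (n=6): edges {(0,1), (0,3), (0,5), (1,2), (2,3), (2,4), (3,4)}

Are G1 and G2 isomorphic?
No, not isomorphic

The graphs are NOT isomorphic.

Connected components of G1: 2 component(s) with vertex sets [[3], [0, 1, 2, 4, 5]], sizes [1, 5].
Connected components of G2: 1 component(s) with vertex sets [[0, 1, 2, 3, 4, 5]], sizes [6].
The number of connected components (and the multiset of component sizes) is an isomorphism invariant — an isomorphism maps each component of G1 bijectively onto a component of G2. Since G1 has 2 component(s) and G2 has 1, they cannot be isomorphic.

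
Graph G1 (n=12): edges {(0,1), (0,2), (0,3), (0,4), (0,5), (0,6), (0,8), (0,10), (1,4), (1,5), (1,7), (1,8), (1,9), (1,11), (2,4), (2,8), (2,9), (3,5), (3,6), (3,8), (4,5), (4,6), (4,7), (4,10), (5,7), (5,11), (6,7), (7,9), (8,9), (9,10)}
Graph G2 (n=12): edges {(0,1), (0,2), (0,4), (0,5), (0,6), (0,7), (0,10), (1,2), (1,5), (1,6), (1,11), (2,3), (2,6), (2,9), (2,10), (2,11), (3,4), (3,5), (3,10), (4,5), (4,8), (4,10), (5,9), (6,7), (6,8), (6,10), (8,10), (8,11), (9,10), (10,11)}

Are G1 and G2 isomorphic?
Yes, isomorphic

The graphs are isomorphic.
One valid mapping φ: V(G1) → V(G2): 0→10, 1→0, 2→3, 3→8, 4→2, 5→6, 6→11, 7→1, 8→4, 9→5, 10→9, 11→7

Verify φ preserves adjacency — for each edge of G1, its image is an edge of G2:
  (0,1) → (φ(0),φ(1)) = (0,10) ∈ E(G2) ✓
  (0,2) → (φ(0),φ(2)) = (3,10) ∈ E(G2) ✓
  (0,3) → (φ(0),φ(3)) = (8,10) ∈ E(G2) ✓
  (0,4) → (φ(0),φ(4)) = (2,10) ∈ E(G2) ✓
  (0,5) → (φ(0),φ(5)) = (6,10) ∈ E(G2) ✓
  (0,6) → (φ(0),φ(6)) = (10,11) ∈ E(G2) ✓
  (0,8) → (φ(0),φ(8)) = (4,10) ∈ E(G2) ✓
  (0,10) → (φ(0),φ(10)) = (9,10) ∈ E(G2) ✓
  (1,4) → (φ(1),φ(4)) = (0,2) ∈ E(G2) ✓
  (1,5) → (φ(1),φ(5)) = (0,6) ∈ E(G2) ✓
  (1,7) → (φ(1),φ(7)) = (0,1) ∈ E(G2) ✓
  (1,8) → (φ(1),φ(8)) = (0,4) ∈ E(G2) ✓
  (1,9) → (φ(1),φ(9)) = (0,5) ∈ E(G2) ✓
  (1,11) → (φ(1),φ(11)) = (0,7) ∈ E(G2) ✓
  (2,4) → (φ(2),φ(4)) = (2,3) ∈ E(G2) ✓
  (2,8) → (φ(2),φ(8)) = (3,4) ∈ E(G2) ✓
  (2,9) → (φ(2),φ(9)) = (3,5) ∈ E(G2) ✓
  (3,5) → (φ(3),φ(5)) = (6,8) ∈ E(G2) ✓
  (3,6) → (φ(3),φ(6)) = (8,11) ∈ E(G2) ✓
  (3,8) → (φ(3),φ(8)) = (4,8) ∈ E(G2) ✓
  (4,5) → (φ(4),φ(5)) = (2,6) ∈ E(G2) ✓
  (4,6) → (φ(4),φ(6)) = (2,11) ∈ E(G2) ✓
  (4,7) → (φ(4),φ(7)) = (1,2) ∈ E(G2) ✓
  (4,10) → (φ(4),φ(10)) = (2,9) ∈ E(G2) ✓
  (5,7) → (φ(5),φ(7)) = (1,6) ∈ E(G2) ✓
  (5,11) → (φ(5),φ(11)) = (6,7) ∈ E(G2) ✓
  (6,7) → (φ(6),φ(7)) = (1,11) ∈ E(G2) ✓
  (7,9) → (φ(7),φ(9)) = (1,5) ∈ E(G2) ✓
  (8,9) → (φ(8),φ(9)) = (4,5) ∈ E(G2) ✓
  (9,10) → (φ(9),φ(10)) = (5,9) ∈ E(G2) ✓
All 30 edges of G1 map to edges of G2, and |E(G1)| = |E(G2)| = 30, so φ is a bijection on edges as well as vertices. Hence G1 ≅ G2.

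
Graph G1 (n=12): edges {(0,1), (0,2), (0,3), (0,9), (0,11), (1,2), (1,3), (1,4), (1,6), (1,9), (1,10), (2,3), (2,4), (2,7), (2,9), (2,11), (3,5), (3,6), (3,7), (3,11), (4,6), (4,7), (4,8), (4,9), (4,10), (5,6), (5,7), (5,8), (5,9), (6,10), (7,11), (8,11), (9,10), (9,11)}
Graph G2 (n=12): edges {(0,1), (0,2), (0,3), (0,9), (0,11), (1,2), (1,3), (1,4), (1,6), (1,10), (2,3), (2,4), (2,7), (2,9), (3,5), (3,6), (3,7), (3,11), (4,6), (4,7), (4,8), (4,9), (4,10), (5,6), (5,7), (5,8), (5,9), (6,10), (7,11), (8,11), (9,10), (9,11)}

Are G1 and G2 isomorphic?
No, not isomorphic

The graphs are NOT isomorphic.

Counting edges: G1 has 34 edge(s); G2 has 32 edge(s).
Edge count is an isomorphism invariant (a bijection on vertices induces a bijection on edges), so differing edge counts rule out isomorphism.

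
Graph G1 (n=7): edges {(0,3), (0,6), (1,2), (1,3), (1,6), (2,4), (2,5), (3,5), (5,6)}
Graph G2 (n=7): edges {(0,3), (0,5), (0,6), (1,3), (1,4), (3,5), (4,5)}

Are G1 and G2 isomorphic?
No, not isomorphic

The graphs are NOT isomorphic.

Connected components of G1: 1 component(s) with vertex sets [[0, 1, 2, 3, 4, 5, 6]], sizes [7].
Connected components of G2: 2 component(s) with vertex sets [[2], [0, 1, 3, 4, 5, 6]], sizes [1, 6].
The number of connected components (and the multiset of component sizes) is an isomorphism invariant — an isomorphism maps each component of G1 bijectively onto a component of G2. Since G1 has 1 component(s) and G2 has 2, they cannot be isomorphic.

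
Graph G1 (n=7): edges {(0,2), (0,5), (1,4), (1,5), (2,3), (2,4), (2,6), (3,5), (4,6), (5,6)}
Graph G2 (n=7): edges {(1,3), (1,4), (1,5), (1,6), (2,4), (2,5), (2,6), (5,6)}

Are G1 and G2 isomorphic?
No, not isomorphic

The graphs are NOT isomorphic.

Connected components of G1: 1 component(s) with vertex sets [[0, 1, 2, 3, 4, 5, 6]], sizes [7].
Connected components of G2: 2 component(s) with vertex sets [[0], [1, 2, 3, 4, 5, 6]], sizes [1, 6].
The number of connected components (and the multiset of component sizes) is an isomorphism invariant — an isomorphism maps each component of G1 bijectively onto a component of G2. Since G1 has 1 component(s) and G2 has 2, they cannot be isomorphic.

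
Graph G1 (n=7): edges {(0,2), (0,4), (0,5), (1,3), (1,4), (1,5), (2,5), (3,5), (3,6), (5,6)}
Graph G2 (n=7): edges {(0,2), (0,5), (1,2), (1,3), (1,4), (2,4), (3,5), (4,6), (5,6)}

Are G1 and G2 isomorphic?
No, not isomorphic

The graphs are NOT isomorphic.

Degrees in G1: deg(0)=3, deg(1)=3, deg(2)=2, deg(3)=3, deg(4)=2, deg(5)=5, deg(6)=2.
Sorted degree sequence of G1: [5, 3, 3, 3, 2, 2, 2].
Degrees in G2: deg(0)=2, deg(1)=3, deg(2)=3, deg(3)=2, deg(4)=3, deg(5)=3, deg(6)=2.
Sorted degree sequence of G2: [3, 3, 3, 3, 2, 2, 2].
The (sorted) degree sequence is an isomorphism invariant, so since G1 and G2 have different degree sequences they cannot be isomorphic.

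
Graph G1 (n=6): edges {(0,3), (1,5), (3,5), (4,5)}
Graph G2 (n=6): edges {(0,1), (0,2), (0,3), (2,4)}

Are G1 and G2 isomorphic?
Yes, isomorphic

The graphs are isomorphic.
One valid mapping φ: V(G1) → V(G2): 0→4, 1→3, 2→5, 3→2, 4→1, 5→0

Verify φ preserves adjacency — for each edge of G1, its image is an edge of G2:
  (0,3) → (φ(0),φ(3)) = (2,4) ∈ E(G2) ✓
  (1,5) → (φ(1),φ(5)) = (0,3) ∈ E(G2) ✓
  (3,5) → (φ(3),φ(5)) = (0,2) ∈ E(G2) ✓
  (4,5) → (φ(4),φ(5)) = (0,1) ∈ E(G2) ✓
All 4 edges of G1 map to edges of G2, and |E(G1)| = |E(G2)| = 4, so φ is a bijection on edges as well as vertices. Hence G1 ≅ G2.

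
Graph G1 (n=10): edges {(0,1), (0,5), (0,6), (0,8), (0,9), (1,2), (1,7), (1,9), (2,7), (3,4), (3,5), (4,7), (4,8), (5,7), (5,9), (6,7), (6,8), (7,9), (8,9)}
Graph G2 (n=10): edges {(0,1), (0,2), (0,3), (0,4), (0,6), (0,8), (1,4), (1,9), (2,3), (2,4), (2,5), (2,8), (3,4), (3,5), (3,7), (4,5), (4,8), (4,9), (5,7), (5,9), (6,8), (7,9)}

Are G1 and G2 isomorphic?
No, not isomorphic

The graphs are NOT isomorphic.

Degrees in G1: deg(0)=5, deg(1)=4, deg(2)=2, deg(3)=2, deg(4)=3, deg(5)=4, deg(6)=3, deg(7)=6, deg(8)=4, deg(9)=5.
Sorted degree sequence of G1: [6, 5, 5, 4, 4, 4, 3, 3, 2, 2].
Degrees in G2: deg(0)=6, deg(1)=3, deg(2)=5, deg(3)=5, deg(4)=7, deg(5)=5, deg(6)=2, deg(7)=3, deg(8)=4, deg(9)=4.
Sorted degree sequence of G2: [7, 6, 5, 5, 5, 4, 4, 3, 3, 2].
The (sorted) degree sequence is an isomorphism invariant, so since G1 and G2 have different degree sequences they cannot be isomorphic.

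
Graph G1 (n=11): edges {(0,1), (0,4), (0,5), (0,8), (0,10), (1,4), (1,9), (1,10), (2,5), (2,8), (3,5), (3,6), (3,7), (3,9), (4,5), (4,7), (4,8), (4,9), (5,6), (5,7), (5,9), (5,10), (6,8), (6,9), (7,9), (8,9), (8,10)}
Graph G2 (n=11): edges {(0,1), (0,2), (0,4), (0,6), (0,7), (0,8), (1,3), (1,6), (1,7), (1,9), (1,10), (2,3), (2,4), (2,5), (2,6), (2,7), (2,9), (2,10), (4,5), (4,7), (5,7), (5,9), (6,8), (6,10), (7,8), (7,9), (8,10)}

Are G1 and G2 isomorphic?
Yes, isomorphic

The graphs are isomorphic.
One valid mapping φ: V(G1) → V(G2): 0→6, 1→8, 2→3, 3→5, 4→0, 5→2, 6→9, 7→4, 8→1, 9→7, 10→10

Verify φ preserves adjacency — for each edge of G1, its image is an edge of G2:
  (0,1) → (φ(0),φ(1)) = (6,8) ∈ E(G2) ✓
  (0,4) → (φ(0),φ(4)) = (0,6) ∈ E(G2) ✓
  (0,5) → (φ(0),φ(5)) = (2,6) ∈ E(G2) ✓
  (0,8) → (φ(0),φ(8)) = (1,6) ∈ E(G2) ✓
  (0,10) → (φ(0),φ(10)) = (6,10) ∈ E(G2) ✓
  (1,4) → (φ(1),φ(4)) = (0,8) ∈ E(G2) ✓
  (1,9) → (φ(1),φ(9)) = (7,8) ∈ E(G2) ✓
  (1,10) → (φ(1),φ(10)) = (8,10) ∈ E(G2) ✓
  (2,5) → (φ(2),φ(5)) = (2,3) ∈ E(G2) ✓
  (2,8) → (φ(2),φ(8)) = (1,3) ∈ E(G2) ✓
  (3,5) → (φ(3),φ(5)) = (2,5) ∈ E(G2) ✓
  (3,6) → (φ(3),φ(6)) = (5,9) ∈ E(G2) ✓
  (3,7) → (φ(3),φ(7)) = (4,5) ∈ E(G2) ✓
  (3,9) → (φ(3),φ(9)) = (5,7) ∈ E(G2) ✓
  (4,5) → (φ(4),φ(5)) = (0,2) ∈ E(G2) ✓
  (4,7) → (φ(4),φ(7)) = (0,4) ∈ E(G2) ✓
  (4,8) → (φ(4),φ(8)) = (0,1) ∈ E(G2) ✓
  (4,9) → (φ(4),φ(9)) = (0,7) ∈ E(G2) ✓
  (5,6) → (φ(5),φ(6)) = (2,9) ∈ E(G2) ✓
  (5,7) → (φ(5),φ(7)) = (2,4) ∈ E(G2) ✓
  (5,9) → (φ(5),φ(9)) = (2,7) ∈ E(G2) ✓
  (5,10) → (φ(5),φ(10)) = (2,10) ∈ E(G2) ✓
  (6,8) → (φ(6),φ(8)) = (1,9) ∈ E(G2) ✓
  (6,9) → (φ(6),φ(9)) = (7,9) ∈ E(G2) ✓
  (7,9) → (φ(7),φ(9)) = (4,7) ∈ E(G2) ✓
  (8,9) → (φ(8),φ(9)) = (1,7) ∈ E(G2) ✓
  (8,10) → (φ(8),φ(10)) = (1,10) ∈ E(G2) ✓
All 27 edges of G1 map to edges of G2, and |E(G1)| = |E(G2)| = 27, so φ is a bijection on edges as well as vertices. Hence G1 ≅ G2.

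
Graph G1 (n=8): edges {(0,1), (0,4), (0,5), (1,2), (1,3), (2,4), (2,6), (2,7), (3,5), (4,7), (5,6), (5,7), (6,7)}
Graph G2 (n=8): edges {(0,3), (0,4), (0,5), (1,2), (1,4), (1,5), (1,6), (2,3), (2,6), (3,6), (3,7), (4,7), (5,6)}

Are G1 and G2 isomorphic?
Yes, isomorphic

The graphs are isomorphic.
One valid mapping φ: V(G1) → V(G2): 0→0, 1→4, 2→1, 3→7, 4→5, 5→3, 6→2, 7→6

Verify φ preserves adjacency — for each edge of G1, its image is an edge of G2:
  (0,1) → (φ(0),φ(1)) = (0,4) ∈ E(G2) ✓
  (0,4) → (φ(0),φ(4)) = (0,5) ∈ E(G2) ✓
  (0,5) → (φ(0),φ(5)) = (0,3) ∈ E(G2) ✓
  (1,2) → (φ(1),φ(2)) = (1,4) ∈ E(G2) ✓
  (1,3) → (φ(1),φ(3)) = (4,7) ∈ E(G2) ✓
  (2,4) → (φ(2),φ(4)) = (1,5) ∈ E(G2) ✓
  (2,6) → (φ(2),φ(6)) = (1,2) ∈ E(G2) ✓
  (2,7) → (φ(2),φ(7)) = (1,6) ∈ E(G2) ✓
  (3,5) → (φ(3),φ(5)) = (3,7) ∈ E(G2) ✓
  (4,7) → (φ(4),φ(7)) = (5,6) ∈ E(G2) ✓
  (5,6) → (φ(5),φ(6)) = (2,3) ∈ E(G2) ✓
  (5,7) → (φ(5),φ(7)) = (3,6) ∈ E(G2) ✓
  (6,7) → (φ(6),φ(7)) = (2,6) ∈ E(G2) ✓
All 13 edges of G1 map to edges of G2, and |E(G1)| = |E(G2)| = 13, so φ is a bijection on edges as well as vertices. Hence G1 ≅ G2.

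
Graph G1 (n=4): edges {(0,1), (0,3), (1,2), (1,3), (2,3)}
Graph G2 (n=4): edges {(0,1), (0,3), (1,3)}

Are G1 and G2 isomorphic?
No, not isomorphic

The graphs are NOT isomorphic.

Counting triangles (3-cliques): G1 has 2, G2 has 1.
Triangle count is an isomorphism invariant, so differing triangle counts rule out isomorphism.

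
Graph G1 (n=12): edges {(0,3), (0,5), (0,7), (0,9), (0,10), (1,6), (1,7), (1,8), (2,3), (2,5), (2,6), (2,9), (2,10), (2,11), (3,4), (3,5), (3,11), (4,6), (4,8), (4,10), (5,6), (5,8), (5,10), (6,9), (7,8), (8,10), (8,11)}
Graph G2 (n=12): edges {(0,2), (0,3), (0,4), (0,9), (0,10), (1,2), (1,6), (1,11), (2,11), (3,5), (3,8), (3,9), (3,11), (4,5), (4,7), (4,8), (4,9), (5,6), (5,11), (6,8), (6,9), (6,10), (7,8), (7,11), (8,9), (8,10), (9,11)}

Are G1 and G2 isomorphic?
Yes, isomorphic

The graphs are isomorphic.
One valid mapping φ: V(G1) → V(G2): 0→0, 1→1, 2→8, 3→4, 4→5, 5→9, 6→6, 7→2, 8→11, 9→10, 10→3, 11→7

Verify φ preserves adjacency — for each edge of G1, its image is an edge of G2:
  (0,3) → (φ(0),φ(3)) = (0,4) ∈ E(G2) ✓
  (0,5) → (φ(0),φ(5)) = (0,9) ∈ E(G2) ✓
  (0,7) → (φ(0),φ(7)) = (0,2) ∈ E(G2) ✓
  (0,9) → (φ(0),φ(9)) = (0,10) ∈ E(G2) ✓
  (0,10) → (φ(0),φ(10)) = (0,3) ∈ E(G2) ✓
  (1,6) → (φ(1),φ(6)) = (1,6) ∈ E(G2) ✓
  (1,7) → (φ(1),φ(7)) = (1,2) ∈ E(G2) ✓
  (1,8) → (φ(1),φ(8)) = (1,11) ∈ E(G2) ✓
  (2,3) → (φ(2),φ(3)) = (4,8) ∈ E(G2) ✓
  (2,5) → (φ(2),φ(5)) = (8,9) ∈ E(G2) ✓
  (2,6) → (φ(2),φ(6)) = (6,8) ∈ E(G2) ✓
  (2,9) → (φ(2),φ(9)) = (8,10) ∈ E(G2) ✓
  (2,10) → (φ(2),φ(10)) = (3,8) ∈ E(G2) ✓
  (2,11) → (φ(2),φ(11)) = (7,8) ∈ E(G2) ✓
  (3,4) → (φ(3),φ(4)) = (4,5) ∈ E(G2) ✓
  (3,5) → (φ(3),φ(5)) = (4,9) ∈ E(G2) ✓
  (3,11) → (φ(3),φ(11)) = (4,7) ∈ E(G2) ✓
  (4,6) → (φ(4),φ(6)) = (5,6) ∈ E(G2) ✓
  (4,8) → (φ(4),φ(8)) = (5,11) ∈ E(G2) ✓
  (4,10) → (φ(4),φ(10)) = (3,5) ∈ E(G2) ✓
  (5,6) → (φ(5),φ(6)) = (6,9) ∈ E(G2) ✓
  (5,8) → (φ(5),φ(8)) = (9,11) ∈ E(G2) ✓
  (5,10) → (φ(5),φ(10)) = (3,9) ∈ E(G2) ✓
  (6,9) → (φ(6),φ(9)) = (6,10) ∈ E(G2) ✓
  (7,8) → (φ(7),φ(8)) = (2,11) ∈ E(G2) ✓
  (8,10) → (φ(8),φ(10)) = (3,11) ∈ E(G2) ✓
  (8,11) → (φ(8),φ(11)) = (7,11) ∈ E(G2) ✓
All 27 edges of G1 map to edges of G2, and |E(G1)| = |E(G2)| = 27, so φ is a bijection on edges as well as vertices. Hence G1 ≅ G2.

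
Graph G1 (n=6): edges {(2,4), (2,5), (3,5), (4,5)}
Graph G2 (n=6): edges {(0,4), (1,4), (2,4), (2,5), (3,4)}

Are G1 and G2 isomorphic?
No, not isomorphic

The graphs are NOT isomorphic.

Degrees in G1: deg(0)=0, deg(1)=0, deg(2)=2, deg(3)=1, deg(4)=2, deg(5)=3.
Sorted degree sequence of G1: [3, 2, 2, 1, 0, 0].
Degrees in G2: deg(0)=1, deg(1)=1, deg(2)=2, deg(3)=1, deg(4)=4, deg(5)=1.
Sorted degree sequence of G2: [4, 2, 1, 1, 1, 1].
The (sorted) degree sequence is an isomorphism invariant, so since G1 and G2 have different degree sequences they cannot be isomorphic.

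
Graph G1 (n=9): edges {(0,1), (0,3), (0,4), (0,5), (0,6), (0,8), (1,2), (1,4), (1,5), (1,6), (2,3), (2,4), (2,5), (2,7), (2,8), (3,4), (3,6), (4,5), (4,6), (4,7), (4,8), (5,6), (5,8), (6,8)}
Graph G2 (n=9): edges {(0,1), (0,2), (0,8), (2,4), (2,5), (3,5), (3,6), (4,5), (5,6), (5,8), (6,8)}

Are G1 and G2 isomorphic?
No, not isomorphic

The graphs are NOT isomorphic.

Connected components of G1: 1 component(s) with vertex sets [[0, 1, 2, 3, 4, 5, 6, 7, 8]], sizes [9].
Connected components of G2: 2 component(s) with vertex sets [[7], [0, 1, 2, 3, 4, 5, 6, 8]], sizes [1, 8].
The number of connected components (and the multiset of component sizes) is an isomorphism invariant — an isomorphism maps each component of G1 bijectively onto a component of G2. Since G1 has 1 component(s) and G2 has 2, they cannot be isomorphic.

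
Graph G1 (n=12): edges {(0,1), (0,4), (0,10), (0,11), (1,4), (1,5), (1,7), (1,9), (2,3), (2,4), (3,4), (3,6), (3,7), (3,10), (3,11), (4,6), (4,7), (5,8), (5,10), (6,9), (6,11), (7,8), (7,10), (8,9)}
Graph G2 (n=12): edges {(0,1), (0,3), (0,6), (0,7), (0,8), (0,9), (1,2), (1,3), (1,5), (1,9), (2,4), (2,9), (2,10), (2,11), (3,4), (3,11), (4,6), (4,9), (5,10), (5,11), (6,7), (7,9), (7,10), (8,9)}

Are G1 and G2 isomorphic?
Yes, isomorphic

The graphs are isomorphic.
One valid mapping φ: V(G1) → V(G2): 0→4, 1→2, 2→8, 3→0, 4→9, 5→11, 6→7, 7→1, 8→5, 9→10, 10→3, 11→6

Verify φ preserves adjacency — for each edge of G1, its image is an edge of G2:
  (0,1) → (φ(0),φ(1)) = (2,4) ∈ E(G2) ✓
  (0,4) → (φ(0),φ(4)) = (4,9) ∈ E(G2) ✓
  (0,10) → (φ(0),φ(10)) = (3,4) ∈ E(G2) ✓
  (0,11) → (φ(0),φ(11)) = (4,6) ∈ E(G2) ✓
  (1,4) → (φ(1),φ(4)) = (2,9) ∈ E(G2) ✓
  (1,5) → (φ(1),φ(5)) = (2,11) ∈ E(G2) ✓
  (1,7) → (φ(1),φ(7)) = (1,2) ∈ E(G2) ✓
  (1,9) → (φ(1),φ(9)) = (2,10) ∈ E(G2) ✓
  (2,3) → (φ(2),φ(3)) = (0,8) ∈ E(G2) ✓
  (2,4) → (φ(2),φ(4)) = (8,9) ∈ E(G2) ✓
  (3,4) → (φ(3),φ(4)) = (0,9) ∈ E(G2) ✓
  (3,6) → (φ(3),φ(6)) = (0,7) ∈ E(G2) ✓
  (3,7) → (φ(3),φ(7)) = (0,1) ∈ E(G2) ✓
  (3,10) → (φ(3),φ(10)) = (0,3) ∈ E(G2) ✓
  (3,11) → (φ(3),φ(11)) = (0,6) ∈ E(G2) ✓
  (4,6) → (φ(4),φ(6)) = (7,9) ∈ E(G2) ✓
  (4,7) → (φ(4),φ(7)) = (1,9) ∈ E(G2) ✓
  (5,8) → (φ(5),φ(8)) = (5,11) ∈ E(G2) ✓
  (5,10) → (φ(5),φ(10)) = (3,11) ∈ E(G2) ✓
  (6,9) → (φ(6),φ(9)) = (7,10) ∈ E(G2) ✓
  (6,11) → (φ(6),φ(11)) = (6,7) ∈ E(G2) ✓
  (7,8) → (φ(7),φ(8)) = (1,5) ∈ E(G2) ✓
  (7,10) → (φ(7),φ(10)) = (1,3) ∈ E(G2) ✓
  (8,9) → (φ(8),φ(9)) = (5,10) ∈ E(G2) ✓
All 24 edges of G1 map to edges of G2, and |E(G1)| = |E(G2)| = 24, so φ is a bijection on edges as well as vertices. Hence G1 ≅ G2.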